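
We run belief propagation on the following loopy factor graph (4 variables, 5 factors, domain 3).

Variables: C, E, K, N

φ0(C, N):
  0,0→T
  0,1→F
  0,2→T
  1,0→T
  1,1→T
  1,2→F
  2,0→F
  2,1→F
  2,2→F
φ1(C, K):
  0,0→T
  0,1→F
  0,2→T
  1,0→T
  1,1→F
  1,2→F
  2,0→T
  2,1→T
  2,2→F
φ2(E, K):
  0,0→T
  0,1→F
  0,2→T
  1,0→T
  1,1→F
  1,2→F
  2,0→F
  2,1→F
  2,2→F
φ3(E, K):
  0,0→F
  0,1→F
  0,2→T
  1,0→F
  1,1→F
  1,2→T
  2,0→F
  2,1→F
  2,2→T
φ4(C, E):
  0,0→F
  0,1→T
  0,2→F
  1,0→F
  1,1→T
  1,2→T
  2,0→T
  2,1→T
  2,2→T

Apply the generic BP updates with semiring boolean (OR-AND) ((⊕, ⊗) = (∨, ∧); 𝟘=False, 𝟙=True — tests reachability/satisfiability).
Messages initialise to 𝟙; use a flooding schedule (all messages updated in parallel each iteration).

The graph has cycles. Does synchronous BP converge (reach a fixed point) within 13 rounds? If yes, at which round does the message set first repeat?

init: all messages = 𝟙 over 3 values
r1 m[φ0→C] = [T, T, F]
r1 m[φ0→N] = [T, T, T]
r1 m[φ1→C] = [T, T, T]
r1 m[φ1→K] = [T, T, T]
r1 m[φ2→E] = [T, T, F]
r1 m[φ2→K] = [T, F, T]
r1 m[φ3→E] = [T, T, T]
r1 m[φ3→K] = [F, F, T]
r1 m[φ4→C] = [T, T, T]
r1 m[φ4→E] = [T, T, T]
r1 m[C→φ0] = [T, T, T]
r1 m[C→φ1] = [T, T, T]
r1 m[C→φ4] = [T, T, T]
r1 m[E→φ2] = [T, T, T]
r1 m[E→φ3] = [T, T, T]
r1 m[E→φ4] = [T, T, T]
r1 m[K→φ1] = [T, T, T]
r1 m[K→φ2] = [T, T, T]
r1 m[K→φ3] = [T, T, T]
r1 m[N→φ0] = [T, T, T]
r2 m[φ0→C] = [T, T, F]
r2 m[φ0→N] = [T, T, T]
r2 m[φ1→C] = [T, T, T]
r2 m[φ1→K] = [T, T, T]
r2 m[φ2→E] = [T, T, F]
r2 m[φ2→K] = [T, F, T]
r2 m[φ3→E] = [T, T, T]
r2 m[φ3→K] = [F, F, T]
r2 m[φ4→C] = [T, T, T]
r2 m[φ4→E] = [T, T, T]
r2 m[C→φ0] = [T, T, T]
r2 m[C→φ1] = [T, T, F]
r2 m[C→φ4] = [T, T, F]
r2 m[E→φ2] = [T, T, T]
r2 m[E→φ3] = [T, T, F]
r2 m[E→φ4] = [T, T, F]
r2 m[K→φ1] = [F, F, T]
r2 m[K→φ2] = [F, F, T]
r2 m[K→φ3] = [T, F, T]
r2 m[N→φ0] = [T, T, T]
r3 m[φ0→C] = [T, T, F]
r3 m[φ0→N] = [T, T, T]
r3 m[φ1→C] = [T, F, F]
r3 m[φ1→K] = [T, F, T]
r3 m[φ2→E] = [T, F, F]
r3 m[φ2→K] = [T, F, T]
r3 m[φ3→E] = [T, T, T]
r3 m[φ3→K] = [F, F, T]
r3 m[φ4→C] = [T, T, T]
r3 m[φ4→E] = [F, T, T]
r3 m[C→φ0] = [T, T, T]
r3 m[C→φ1] = [T, T, F]
r3 m[C→φ4] = [T, T, F]
r3 m[E→φ2] = [T, T, T]
r3 m[E→φ3] = [T, T, F]
r3 m[E→φ4] = [T, T, F]
r3 m[K→φ1] = [F, F, T]
r3 m[K→φ2] = [F, F, T]
r3 m[K→φ3] = [T, F, T]
r3 m[N→φ0] = [T, T, T]
r4 m[φ0→C] = [T, T, F]
r4 m[φ0→N] = [T, T, T]
r4 m[φ1→C] = [T, F, F]
r4 m[φ1→K] = [T, F, T]
r4 m[φ2→E] = [T, F, F]
r4 m[φ2→K] = [T, F, T]
r4 m[φ3→E] = [T, T, T]
r4 m[φ3→K] = [F, F, T]
r4 m[φ4→C] = [T, T, T]
r4 m[φ4→E] = [F, T, T]
r4 m[C→φ0] = [T, F, F]
r4 m[C→φ1] = [T, T, F]
r4 m[C→φ4] = [T, F, F]
r4 m[E→φ2] = [F, T, T]
r4 m[E→φ3] = [F, F, F]
r4 m[E→φ4] = [T, F, F]
r4 m[K→φ1] = [F, F, T]
r4 m[K→φ2] = [F, F, T]
r4 m[K→φ3] = [T, F, T]
r4 m[N→φ0] = [T, T, T]
r5 m[φ0→C] = [T, T, F]
r5 m[φ0→N] = [T, F, T]
r5 m[φ1→C] = [T, F, F]
r5 m[φ1→K] = [T, F, T]
r5 m[φ2→E] = [T, F, F]
r5 m[φ2→K] = [T, F, F]
r5 m[φ3→E] = [T, T, T]
r5 m[φ3→K] = [F, F, F]
r5 m[φ4→C] = [F, F, T]
r5 m[φ4→E] = [F, T, F]
r5 m[C→φ0] = [T, F, F]
r5 m[C→φ1] = [T, T, F]
r5 m[C→φ4] = [T, F, F]
r5 m[E→φ2] = [F, T, T]
r5 m[E→φ3] = [F, F, F]
r5 m[E→φ4] = [T, F, F]
r5 m[K→φ1] = [F, F, T]
r5 m[K→φ2] = [F, F, T]
r5 m[K→φ3] = [T, F, T]
r5 m[N→φ0] = [T, T, T]
r6 m[φ0→C] = [T, T, F]
r6 m[φ0→N] = [T, F, T]
r6 m[φ1→C] = [T, F, F]
r6 m[φ1→K] = [T, F, T]
r6 m[φ2→E] = [T, F, F]
r6 m[φ2→K] = [T, F, F]
r6 m[φ3→E] = [T, T, T]
r6 m[φ3→K] = [F, F, F]
r6 m[φ4→C] = [F, F, T]
r6 m[φ4→E] = [F, T, F]
r6 m[C→φ0] = [F, F, F]
r6 m[C→φ1] = [F, F, F]
r6 m[C→φ4] = [T, F, F]
r6 m[E→φ2] = [F, T, F]
r6 m[E→φ3] = [F, F, F]
r6 m[E→φ4] = [T, F, F]
r6 m[K→φ1] = [F, F, F]
r6 m[K→φ2] = [F, F, F]
r6 m[K→φ3] = [T, F, F]
r6 m[N→φ0] = [T, T, T]
r7 m[φ0→C] = [T, T, F]
r7 m[φ0→N] = [F, F, F]
r7 m[φ1→C] = [F, F, F]
r7 m[φ1→K] = [F, F, F]
r7 m[φ2→E] = [F, F, F]
r7 m[φ2→K] = [T, F, F]
r7 m[φ3→E] = [F, F, F]
r7 m[φ3→K] = [F, F, F]
r7 m[φ4→C] = [F, F, T]
r7 m[φ4→E] = [F, T, F]
r7 m[C→φ0] = [F, F, F]
r7 m[C→φ1] = [F, F, F]
r7 m[C→φ4] = [T, F, F]
r7 m[E→φ2] = [F, T, F]
r7 m[E→φ3] = [F, F, F]
r7 m[E→φ4] = [T, F, F]
r7 m[K→φ1] = [F, F, F]
r7 m[K→φ2] = [F, F, F]
r7 m[K→φ3] = [T, F, F]
r7 m[N→φ0] = [T, T, T]
r8 m[φ0→C] = [T, T, F]
r8 m[φ0→N] = [F, F, F]
r8 m[φ1→C] = [F, F, F]
r8 m[φ1→K] = [F, F, F]
r8 m[φ2→E] = [F, F, F]
r8 m[φ2→K] = [T, F, F]
r8 m[φ3→E] = [F, F, F]
r8 m[φ3→K] = [F, F, F]
r8 m[φ4→C] = [F, F, T]
r8 m[φ4→E] = [F, T, F]
r8 m[C→φ0] = [F, F, F]
r8 m[C→φ1] = [F, F, F]
r8 m[C→φ4] = [F, F, F]
r8 m[E→φ2] = [F, F, F]
r8 m[E→φ3] = [F, F, F]
r8 m[E→φ4] = [F, F, F]
r8 m[K→φ1] = [F, F, F]
r8 m[K→φ2] = [F, F, F]
r8 m[K→φ3] = [F, F, F]
r8 m[N→φ0] = [T, T, T]
r9 m[φ0→C] = [T, T, F]
r9 m[φ0→N] = [F, F, F]
r9 m[φ1→C] = [F, F, F]
r9 m[φ1→K] = [F, F, F]
r9 m[φ2→E] = [F, F, F]
r9 m[φ2→K] = [F, F, F]
r9 m[φ3→E] = [F, F, F]
r9 m[φ3→K] = [F, F, F]
r9 m[φ4→C] = [F, F, F]
r9 m[φ4→E] = [F, F, F]
r9 m[C→φ0] = [F, F, F]
r9 m[C→φ1] = [F, F, F]
r9 m[C→φ4] = [F, F, F]
r9 m[E→φ2] = [F, F, F]
r9 m[E→φ3] = [F, F, F]
r9 m[E→φ4] = [F, F, F]
r9 m[K→φ1] = [F, F, F]
r9 m[K→φ2] = [F, F, F]
r9 m[K→φ3] = [F, F, F]
r9 m[N→φ0] = [T, T, T]
r10 m[φ0→C] = [T, T, F]
r10 m[φ0→N] = [F, F, F]
r10 m[φ1→C] = [F, F, F]
r10 m[φ1→K] = [F, F, F]
r10 m[φ2→E] = [F, F, F]
r10 m[φ2→K] = [F, F, F]
r10 m[φ3→E] = [F, F, F]
r10 m[φ3→K] = [F, F, F]
r10 m[φ4→C] = [F, F, F]
r10 m[φ4→E] = [F, F, F]
r10 m[C→φ0] = [F, F, F]
r10 m[C→φ1] = [F, F, F]
r10 m[C→φ4] = [F, F, F]
r10 m[E→φ2] = [F, F, F]
r10 m[E→φ3] = [F, F, F]
r10 m[E→φ4] = [F, F, F]
r10 m[K→φ1] = [F, F, F]
r10 m[K→φ2] = [F, F, F]
r10 m[K→φ3] = [F, F, F]
r10 m[N→φ0] = [T, T, T]
fixed point reached at round 10
messages reach a fixed point at round 10

CONVERGED at round 10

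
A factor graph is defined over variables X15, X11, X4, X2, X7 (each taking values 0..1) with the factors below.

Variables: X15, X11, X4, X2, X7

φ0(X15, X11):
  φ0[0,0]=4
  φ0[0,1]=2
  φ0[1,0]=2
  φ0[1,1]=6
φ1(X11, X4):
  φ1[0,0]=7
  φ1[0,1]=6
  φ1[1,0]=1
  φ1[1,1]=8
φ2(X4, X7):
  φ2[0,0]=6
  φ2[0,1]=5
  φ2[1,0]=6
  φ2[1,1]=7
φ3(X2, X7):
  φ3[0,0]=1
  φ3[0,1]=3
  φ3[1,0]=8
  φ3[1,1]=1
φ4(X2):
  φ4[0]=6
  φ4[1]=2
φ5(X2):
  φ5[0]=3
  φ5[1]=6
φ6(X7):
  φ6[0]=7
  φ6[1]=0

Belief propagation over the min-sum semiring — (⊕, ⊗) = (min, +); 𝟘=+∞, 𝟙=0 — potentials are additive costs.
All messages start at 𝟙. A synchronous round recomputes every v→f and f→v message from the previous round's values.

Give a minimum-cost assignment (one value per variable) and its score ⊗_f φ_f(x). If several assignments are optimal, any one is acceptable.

assignment: (X15=0, X11=1, X4=0, X2=1, X7=1); score = 17

init: all messages = 𝟙 over 2 values
r1 m[φ0→X15] = [2, 2]
r1 m[φ0→X11] = [2, 2]
r1 m[φ1→X11] = [6, 1]
r1 m[φ1→X4] = [1, 6]
r1 m[φ2→X4] = [5, 6]
r1 m[φ2→X7] = [6, 5]
r1 m[φ3→X2] = [1, 1]
r1 m[φ3→X7] = [1, 1]
r1 m[φ4→X2] = [6, 2]
r1 m[φ5→X2] = [3, 6]
r1 m[φ6→X7] = [7, 0]
r1 m[X15→φ0] = [0, 0]
r1 m[X11→φ0] = [0, 0]
r1 m[X11→φ1] = [0, 0]
r1 m[X4→φ1] = [0, 0]
r1 m[X4→φ2] = [0, 0]
r1 m[X2→φ3] = [0, 0]
r1 m[X2→φ4] = [0, 0]
r1 m[X2→φ5] = [0, 0]
r1 m[X7→φ2] = [0, 0]
r1 m[X7→φ3] = [0, 0]
r1 m[X7→φ6] = [0, 0]
r2 m[φ0→X15] = [2, 2]
r2 m[φ0→X11] = [2, 2]
r2 m[φ1→X11] = [6, 1]
r2 m[φ1→X4] = [1, 6]
r2 m[φ2→X4] = [5, 6]
r2 m[φ2→X7] = [6, 5]
r2 m[φ3→X2] = [1, 1]
r2 m[φ3→X7] = [1, 1]
r2 m[φ4→X2] = [6, 2]
r2 m[φ5→X2] = [3, 6]
r2 m[φ6→X7] = [7, 0]
r2 m[X15→φ0] = [0, 0]
r2 m[X11→φ0] = [6, 1]
r2 m[X11→φ1] = [2, 2]
r2 m[X4→φ1] = [5, 6]
r2 m[X4→φ2] = [1, 6]
r2 m[X2→φ3] = [9, 8]
r2 m[X2→φ4] = [4, 7]
r2 m[X2→φ5] = [7, 3]
r2 m[X7→φ2] = [8, 1]
r2 m[X7→φ3] = [13, 5]
r2 m[X7→φ6] = [7, 6]
r3 m[φ0→X15] = [3, 7]
r3 m[φ0→X11] = [2, 2]
r3 m[φ1→X11] = [12, 6]
r3 m[φ1→X4] = [3, 8]
r3 m[φ2→X4] = [6, 8]
r3 m[φ2→X7] = [7, 6]
r3 m[φ3→X2] = [8, 6]
r3 m[φ3→X7] = [10, 9]
r3 m[φ4→X2] = [6, 2]
r3 m[φ5→X2] = [3, 6]
r3 m[φ6→X7] = [7, 0]
r3 m[X15→φ0] = [0, 0]
r3 m[X11→φ0] = [6, 1]
r3 m[X11→φ1] = [2, 2]
r3 m[X4→φ1] = [5, 6]
r3 m[X4→φ2] = [1, 6]
r3 m[X2→φ3] = [9, 8]
r3 m[X2→φ4] = [4, 7]
r3 m[X2→φ5] = [7, 3]
r3 m[X7→φ2] = [8, 1]
r3 m[X7→φ3] = [13, 5]
r3 m[X7→φ6] = [7, 6]
r4 m[φ0→X15] = [3, 7]
r4 m[φ0→X11] = [2, 2]
r4 m[φ1→X11] = [12, 6]
r4 m[φ1→X4] = [3, 8]
r4 m[φ2→X4] = [6, 8]
r4 m[φ2→X7] = [7, 6]
r4 m[φ3→X2] = [8, 6]
r4 m[φ3→X7] = [10, 9]
r4 m[φ4→X2] = [6, 2]
r4 m[φ5→X2] = [3, 6]
r4 m[φ6→X7] = [7, 0]
r4 m[X15→φ0] = [0, 0]
r4 m[X11→φ0] = [12, 6]
r4 m[X11→φ1] = [2, 2]
r4 m[X4→φ1] = [6, 8]
r4 m[X4→φ2] = [3, 8]
r4 m[X2→φ3] = [9, 8]
r4 m[X2→φ4] = [11, 12]
r4 m[X2→φ5] = [14, 8]
r4 m[X7→φ2] = [17, 9]
r4 m[X7→φ3] = [14, 6]
r4 m[X7→φ6] = [17, 15]
r5 m[φ0→X15] = [8, 12]
r5 m[φ0→X11] = [2, 2]
r5 m[φ1→X11] = [13, 7]
r5 m[φ1→X4] = [3, 8]
r5 m[φ2→X4] = [14, 16]
r5 m[φ2→X7] = [9, 8]
r5 m[φ3→X2] = [9, 7]
r5 m[φ3→X7] = [10, 9]
r5 m[φ4→X2] = [6, 2]
r5 m[φ5→X2] = [3, 6]
r5 m[φ6→X7] = [7, 0]
r5 m[X15→φ0] = [0, 0]
r5 m[X11→φ0] = [12, 6]
r5 m[X11→φ1] = [2, 2]
r5 m[X4→φ1] = [6, 8]
r5 m[X4→φ2] = [3, 8]
r5 m[X2→φ3] = [9, 8]
r5 m[X2→φ4] = [11, 12]
r5 m[X2→φ5] = [14, 8]
r5 m[X7→φ2] = [17, 9]
r5 m[X7→φ3] = [14, 6]
r5 m[X7→φ6] = [17, 15]
r6 m[φ0→X15] = [8, 12]
r6 m[φ0→X11] = [2, 2]
r6 m[φ1→X11] = [13, 7]
r6 m[φ1→X4] = [3, 8]
r6 m[φ2→X4] = [14, 16]
r6 m[φ2→X7] = [9, 8]
r6 m[φ3→X2] = [9, 7]
r6 m[φ3→X7] = [10, 9]
r6 m[φ4→X2] = [6, 2]
r6 m[φ5→X2] = [3, 6]
r6 m[φ6→X7] = [7, 0]
r6 m[X15→φ0] = [0, 0]
r6 m[X11→φ0] = [13, 7]
r6 m[X11→φ1] = [2, 2]
r6 m[X4→φ1] = [14, 16]
r6 m[X4→φ2] = [3, 8]
r6 m[X2→φ3] = [9, 8]
r6 m[X2→φ4] = [12, 13]
r6 m[X2→φ5] = [15, 9]
r6 m[X7→φ2] = [17, 9]
r6 m[X7→φ3] = [16, 8]
r6 m[X7→φ6] = [19, 17]
r7 m[φ0→X15] = [9, 13]
r7 m[φ0→X11] = [2, 2]
r7 m[φ1→X11] = [21, 15]
r7 m[φ1→X4] = [3, 8]
r7 m[φ2→X4] = [14, 16]
r7 m[φ2→X7] = [9, 8]
r7 m[φ3→X2] = [11, 9]
r7 m[φ3→X7] = [10, 9]
r7 m[φ4→X2] = [6, 2]
r7 m[φ5→X2] = [3, 6]
r7 m[φ6→X7] = [7, 0]
r7 m[X15→φ0] = [0, 0]
r7 m[X11→φ0] = [13, 7]
r7 m[X11→φ1] = [2, 2]
r7 m[X4→φ1] = [14, 16]
r7 m[X4→φ2] = [3, 8]
r7 m[X2→φ3] = [9, 8]
r7 m[X2→φ4] = [12, 13]
r7 m[X2→φ5] = [15, 9]
r7 m[X7→φ2] = [17, 9]
r7 m[X7→φ3] = [16, 8]
r7 m[X7→φ6] = [19, 17]
r8 m[φ0→X15] = [9, 13]
r8 m[φ0→X11] = [2, 2]
r8 m[φ1→X11] = [21, 15]
r8 m[φ1→X4] = [3, 8]
r8 m[φ2→X4] = [14, 16]
r8 m[φ2→X7] = [9, 8]
r8 m[φ3→X2] = [11, 9]
r8 m[φ3→X7] = [10, 9]
r8 m[φ4→X2] = [6, 2]
r8 m[φ5→X2] = [3, 6]
r8 m[φ6→X7] = [7, 0]
r8 m[X15→φ0] = [0, 0]
r8 m[X11→φ0] = [21, 15]
r8 m[X11→φ1] = [2, 2]
r8 m[X4→φ1] = [14, 16]
r8 m[X4→φ2] = [3, 8]
r8 m[X2→φ3] = [9, 8]
r8 m[X2→φ4] = [14, 15]
r8 m[X2→φ5] = [17, 11]
r8 m[X7→φ2] = [17, 9]
r8 m[X7→φ3] = [16, 8]
r8 m[X7→φ6] = [19, 17]
r9 m[φ0→X15] = [17, 21]
r9 m[φ0→X11] = [2, 2]
r9 m[φ1→X11] = [21, 15]
r9 m[φ1→X4] = [3, 8]
r9 m[φ2→X4] = [14, 16]
r9 m[φ2→X7] = [9, 8]
r9 m[φ3→X2] = [11, 9]
r9 m[φ3→X7] = [10, 9]
r9 m[φ4→X2] = [6, 2]
r9 m[φ5→X2] = [3, 6]
r9 m[φ6→X7] = [7, 0]
r9 m[X15→φ0] = [0, 0]
r9 m[X11→φ0] = [21, 15]
r9 m[X11→φ1] = [2, 2]
r9 m[X4→φ1] = [14, 16]
r9 m[X4→φ2] = [3, 8]
r9 m[X2→φ3] = [9, 8]
r9 m[X2→φ4] = [14, 15]
r9 m[X2→φ5] = [17, 11]
r9 m[X7→φ2] = [17, 9]
r9 m[X7→φ3] = [16, 8]
r9 m[X7→φ6] = [19, 17]
r10 m[φ0→X15] = [17, 21]
r10 m[φ0→X11] = [2, 2]
r10 m[φ1→X11] = [21, 15]
r10 m[φ1→X4] = [3, 8]
r10 m[φ2→X4] = [14, 16]
r10 m[φ2→X7] = [9, 8]
r10 m[φ3→X2] = [11, 9]
r10 m[φ3→X7] = [10, 9]
r10 m[φ4→X2] = [6, 2]
r10 m[φ5→X2] = [3, 6]
r10 m[φ6→X7] = [7, 0]
r10 m[X15→φ0] = [0, 0]
r10 m[X11→φ0] = [21, 15]
r10 m[X11→φ1] = [2, 2]
r10 m[X4→φ1] = [14, 16]
r10 m[X4→φ2] = [3, 8]
r10 m[X2→φ3] = [9, 8]
r10 m[X2→φ4] = [14, 15]
r10 m[X2→φ5] = [17, 11]
r10 m[X7→φ2] = [17, 9]
r10 m[X7→φ3] = [16, 8]
r10 m[X7→φ6] = [19, 17]
fixed point reached at round 10
traceback from X15: (X15=0, X11=1, X4=0, X2=1, X7=1), score=17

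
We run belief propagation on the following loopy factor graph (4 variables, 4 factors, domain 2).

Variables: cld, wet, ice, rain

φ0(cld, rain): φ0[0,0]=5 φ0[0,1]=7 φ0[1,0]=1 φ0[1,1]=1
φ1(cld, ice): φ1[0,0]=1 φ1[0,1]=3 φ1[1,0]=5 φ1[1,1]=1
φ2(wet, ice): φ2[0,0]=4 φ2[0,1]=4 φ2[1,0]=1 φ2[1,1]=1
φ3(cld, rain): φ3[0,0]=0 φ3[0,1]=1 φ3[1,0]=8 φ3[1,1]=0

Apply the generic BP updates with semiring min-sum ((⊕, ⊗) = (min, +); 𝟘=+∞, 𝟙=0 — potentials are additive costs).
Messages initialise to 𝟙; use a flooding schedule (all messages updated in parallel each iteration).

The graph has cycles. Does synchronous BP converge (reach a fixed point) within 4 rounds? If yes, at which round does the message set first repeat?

init: all messages = 𝟙 over 2 values
r1 m[φ0→cld] = [5, 1]
r1 m[φ0→rain] = [1, 1]
r1 m[φ1→cld] = [1, 1]
r1 m[φ1→ice] = [1, 1]
r1 m[φ2→wet] = [4, 1]
r1 m[φ2→ice] = [1, 1]
r1 m[φ3→cld] = [0, 0]
r1 m[φ3→rain] = [0, 0]
r1 m[cld→φ0] = [0, 0]
r1 m[cld→φ1] = [0, 0]
r1 m[cld→φ3] = [0, 0]
r1 m[wet→φ2] = [0, 0]
r1 m[ice→φ1] = [0, 0]
r1 m[ice→φ2] = [0, 0]
r1 m[rain→φ0] = [0, 0]
r1 m[rain→φ3] = [0, 0]
r2 m[φ0→cld] = [5, 1]
r2 m[φ0→rain] = [1, 1]
r2 m[φ1→cld] = [1, 1]
r2 m[φ1→ice] = [1, 1]
r2 m[φ2→wet] = [4, 1]
r2 m[φ2→ice] = [1, 1]
r2 m[φ3→cld] = [0, 0]
r2 m[φ3→rain] = [0, 0]
r2 m[cld→φ0] = [1, 1]
r2 m[cld→φ1] = [5, 1]
r2 m[cld→φ3] = [6, 2]
r2 m[wet→φ2] = [0, 0]
r2 m[ice→φ1] = [1, 1]
r2 m[ice→φ2] = [1, 1]
r2 m[rain→φ0] = [0, 0]
r2 m[rain→φ3] = [1, 1]
r3 m[φ0→cld] = [5, 1]
r3 m[φ0→rain] = [2, 2]
r3 m[φ1→cld] = [2, 2]
r3 m[φ1→ice] = [6, 2]
r3 m[φ2→wet] = [5, 2]
r3 m[φ2→ice] = [1, 1]
r3 m[φ3→cld] = [1, 1]
r3 m[φ3→rain] = [6, 2]
r3 m[cld→φ0] = [1, 1]
r3 m[cld→φ1] = [5, 1]
r3 m[cld→φ3] = [6, 2]
r3 m[wet→φ2] = [0, 0]
r3 m[ice→φ1] = [1, 1]
r3 m[ice→φ2] = [1, 1]
r3 m[rain→φ0] = [0, 0]
r3 m[rain→φ3] = [1, 1]
r4 m[φ0→cld] = [5, 1]
r4 m[φ0→rain] = [2, 2]
r4 m[φ1→cld] = [2, 2]
r4 m[φ1→ice] = [6, 2]
r4 m[φ2→wet] = [5, 2]
r4 m[φ2→ice] = [1, 1]
r4 m[φ3→cld] = [1, 1]
r4 m[φ3→rain] = [6, 2]
r4 m[cld→φ0] = [3, 3]
r4 m[cld→φ1] = [6, 2]
r4 m[cld→φ3] = [7, 3]
r4 m[wet→φ2] = [0, 0]
r4 m[ice→φ1] = [1, 1]
r4 m[ice→φ2] = [6, 2]
r4 m[rain→φ0] = [6, 2]
r4 m[rain→φ3] = [2, 2]
no fixed point within 4 rounds

NOT CONVERGED within 4 rounds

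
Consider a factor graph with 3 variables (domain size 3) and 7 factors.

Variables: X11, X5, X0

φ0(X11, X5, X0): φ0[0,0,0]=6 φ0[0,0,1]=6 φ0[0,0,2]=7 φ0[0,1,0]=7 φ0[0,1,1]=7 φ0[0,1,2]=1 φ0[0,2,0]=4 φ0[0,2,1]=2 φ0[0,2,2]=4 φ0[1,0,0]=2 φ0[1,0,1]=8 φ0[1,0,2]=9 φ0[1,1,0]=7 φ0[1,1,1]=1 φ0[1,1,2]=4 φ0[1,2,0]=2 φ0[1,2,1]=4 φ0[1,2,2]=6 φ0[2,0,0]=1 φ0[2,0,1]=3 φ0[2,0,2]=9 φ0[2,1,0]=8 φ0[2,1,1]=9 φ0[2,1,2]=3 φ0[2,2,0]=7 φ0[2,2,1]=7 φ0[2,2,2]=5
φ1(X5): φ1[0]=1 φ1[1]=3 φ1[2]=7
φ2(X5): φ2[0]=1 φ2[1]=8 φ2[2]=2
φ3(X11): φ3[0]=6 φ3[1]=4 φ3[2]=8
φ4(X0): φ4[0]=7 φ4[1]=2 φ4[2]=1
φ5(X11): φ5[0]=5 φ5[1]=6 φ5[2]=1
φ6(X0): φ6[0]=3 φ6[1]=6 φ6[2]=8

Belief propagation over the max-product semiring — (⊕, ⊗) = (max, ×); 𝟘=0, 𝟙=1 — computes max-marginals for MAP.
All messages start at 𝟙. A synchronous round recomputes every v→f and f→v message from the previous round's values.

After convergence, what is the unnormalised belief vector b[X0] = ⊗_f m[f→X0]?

b[X0] = [105840, 60480, 18432]

init: all messages = 𝟙 over 3 values
r1 m[φ0→X11] = [7, 9, 9]
r1 m[φ0→X5] = [9, 9, 7]
r1 m[φ0→X0] = [8, 9, 9]
r1 m[φ1→X5] = [1, 3, 7]
r1 m[φ2→X5] = [1, 8, 2]
r1 m[φ3→X11] = [6, 4, 8]
r1 m[φ4→X0] = [7, 2, 1]
r1 m[φ5→X11] = [5, 6, 1]
r1 m[φ6→X0] = [3, 6, 8]
r1 m[X11→φ0] = [1, 1, 1]
r1 m[X11→φ3] = [1, 1, 1]
r1 m[X11→φ5] = [1, 1, 1]
r1 m[X5→φ0] = [1, 1, 1]
r1 m[X5→φ1] = [1, 1, 1]
r1 m[X5→φ2] = [1, 1, 1]
r1 m[X0→φ0] = [1, 1, 1]
r1 m[X0→φ4] = [1, 1, 1]
r1 m[X0→φ6] = [1, 1, 1]
r2 m[φ0→X11] = [7, 9, 9]
r2 m[φ0→X5] = [9, 9, 7]
r2 m[φ0→X0] = [8, 9, 9]
r2 m[φ1→X5] = [1, 3, 7]
r2 m[φ2→X5] = [1, 8, 2]
r2 m[φ3→X11] = [6, 4, 8]
r2 m[φ4→X0] = [7, 2, 1]
r2 m[φ5→X11] = [5, 6, 1]
r2 m[φ6→X0] = [3, 6, 8]
r2 m[X11→φ0] = [30, 24, 8]
r2 m[X11→φ3] = [35, 54, 9]
r2 m[X11→φ5] = [42, 36, 72]
r2 m[X5→φ0] = [1, 24, 14]
r2 m[X5→φ1] = [9, 72, 14]
r2 m[X5→φ2] = [9, 27, 49]
r2 m[X0→φ0] = [21, 12, 8]
r2 m[X0→φ4] = [24, 54, 72]
r2 m[X0→φ6] = [56, 18, 9]
r3 m[φ0→X11] = [3528, 3528, 4032]
r3 m[φ0→X5] = [3780, 4410, 2520]
r3 m[φ0→X0] = [5040, 5040, 2304]
r3 m[φ1→X5] = [1, 3, 7]
r3 m[φ2→X5] = [1, 8, 2]
r3 m[φ3→X11] = [6, 4, 8]
r3 m[φ4→X0] = [7, 2, 1]
r3 m[φ5→X11] = [5, 6, 1]
r3 m[φ6→X0] = [3, 6, 8]
r3 m[X11→φ0] = [30, 24, 8]
r3 m[X11→φ3] = [35, 54, 9]
r3 m[X11→φ5] = [42, 36, 72]
r3 m[X5→φ0] = [1, 24, 14]
r3 m[X5→φ1] = [9, 72, 14]
r3 m[X5→φ2] = [9, 27, 49]
r3 m[X0→φ0] = [21, 12, 8]
r3 m[X0→φ4] = [24, 54, 72]
r3 m[X0→φ6] = [56, 18, 9]
r4 m[φ0→X11] = [3528, 3528, 4032]
r4 m[φ0→X5] = [3780, 4410, 2520]
r4 m[φ0→X0] = [5040, 5040, 2304]
r4 m[φ1→X5] = [1, 3, 7]
r4 m[φ2→X5] = [1, 8, 2]
r4 m[φ3→X11] = [6, 4, 8]
r4 m[φ4→X0] = [7, 2, 1]
r4 m[φ5→X11] = [5, 6, 1]
r4 m[φ6→X0] = [3, 6, 8]
r4 m[X11→φ0] = [30, 24, 8]
r4 m[X11→φ3] = [17640, 21168, 4032]
r4 m[X11→φ5] = [21168, 14112, 32256]
r4 m[X5→φ0] = [1, 24, 14]
r4 m[X5→φ1] = [3780, 35280, 5040]
r4 m[X5→φ2] = [3780, 13230, 17640]
r4 m[X0→φ0] = [21, 12, 8]
r4 m[X0→φ4] = [15120, 30240, 18432]
r4 m[X0→φ6] = [35280, 10080, 2304]
r5 m[φ0→X11] = [3528, 3528, 4032]
r5 m[φ0→X5] = [3780, 4410, 2520]
r5 m[φ0→X0] = [5040, 5040, 2304]
r5 m[φ1→X5] = [1, 3, 7]
r5 m[φ2→X5] = [1, 8, 2]
r5 m[φ3→X11] = [6, 4, 8]
r5 m[φ4→X0] = [7, 2, 1]
r5 m[φ5→X11] = [5, 6, 1]
r5 m[φ6→X0] = [3, 6, 8]
r5 m[X11→φ0] = [30, 24, 8]
r5 m[X11→φ3] = [17640, 21168, 4032]
r5 m[X11→φ5] = [21168, 14112, 32256]
r5 m[X5→φ0] = [1, 24, 14]
r5 m[X5→φ1] = [3780, 35280, 5040]
r5 m[X5→φ2] = [3780, 13230, 17640]
r5 m[X0→φ0] = [21, 12, 8]
r5 m[X0→φ4] = [15120, 30240, 18432]
r5 m[X0→φ6] = [35280, 10080, 2304]
fixed point reached at round 5
b[X0] = ⊗ incoming = [105840, 60480, 18432]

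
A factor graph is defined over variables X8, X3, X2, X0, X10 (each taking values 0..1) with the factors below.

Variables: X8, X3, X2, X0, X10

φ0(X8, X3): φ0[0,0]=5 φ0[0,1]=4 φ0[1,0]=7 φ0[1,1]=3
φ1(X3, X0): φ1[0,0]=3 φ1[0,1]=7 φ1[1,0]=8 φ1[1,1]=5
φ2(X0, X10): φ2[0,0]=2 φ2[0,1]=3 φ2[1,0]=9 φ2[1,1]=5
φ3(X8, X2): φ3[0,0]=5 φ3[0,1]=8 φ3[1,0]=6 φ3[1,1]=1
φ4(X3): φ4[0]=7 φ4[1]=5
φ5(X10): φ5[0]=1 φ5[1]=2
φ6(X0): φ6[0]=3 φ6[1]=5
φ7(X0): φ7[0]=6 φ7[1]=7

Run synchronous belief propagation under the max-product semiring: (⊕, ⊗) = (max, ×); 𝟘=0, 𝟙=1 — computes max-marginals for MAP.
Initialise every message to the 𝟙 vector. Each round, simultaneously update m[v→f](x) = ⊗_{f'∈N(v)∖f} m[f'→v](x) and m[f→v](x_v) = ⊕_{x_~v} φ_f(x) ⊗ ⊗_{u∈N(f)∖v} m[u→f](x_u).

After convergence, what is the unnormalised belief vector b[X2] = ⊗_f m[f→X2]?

b[X2] = [720300, 686000]

init: all messages = 𝟙 over 2 values
r1 m[φ0→X8] = [5, 7]
r1 m[φ0→X3] = [7, 4]
r1 m[φ1→X3] = [7, 8]
r1 m[φ1→X0] = [8, 7]
r1 m[φ2→X0] = [3, 9]
r1 m[φ2→X10] = [9, 5]
r1 m[φ3→X8] = [8, 6]
r1 m[φ3→X2] = [6, 8]
r1 m[φ4→X3] = [7, 5]
r1 m[φ5→X10] = [1, 2]
r1 m[φ6→X0] = [3, 5]
r1 m[φ7→X0] = [6, 7]
r1 m[X8→φ0] = [1, 1]
r1 m[X8→φ3] = [1, 1]
r1 m[X3→φ0] = [1, 1]
r1 m[X3→φ1] = [1, 1]
r1 m[X3→φ4] = [1, 1]
r1 m[X2→φ3] = [1, 1]
r1 m[X0→φ1] = [1, 1]
r1 m[X0→φ2] = [1, 1]
r1 m[X0→φ6] = [1, 1]
r1 m[X0→φ7] = [1, 1]
r1 m[X10→φ2] = [1, 1]
r1 m[X10→φ5] = [1, 1]
r2 m[φ0→X8] = [5, 7]
r2 m[φ0→X3] = [7, 4]
r2 m[φ1→X3] = [7, 8]
r2 m[φ1→X0] = [8, 7]
r2 m[φ2→X0] = [3, 9]
r2 m[φ2→X10] = [9, 5]
r2 m[φ3→X8] = [8, 6]
r2 m[φ3→X2] = [6, 8]
r2 m[φ4→X3] = [7, 5]
r2 m[φ5→X10] = [1, 2]
r2 m[φ6→X0] = [3, 5]
r2 m[φ7→X0] = [6, 7]
r2 m[X8→φ0] = [8, 6]
r2 m[X8→φ3] = [5, 7]
r2 m[X3→φ0] = [49, 40]
r2 m[X3→φ1] = [49, 20]
r2 m[X3→φ4] = [49, 32]
r2 m[X2→φ3] = [1, 1]
r2 m[X0→φ1] = [54, 315]
r2 m[X0→φ2] = [144, 245]
r2 m[X0→φ6] = [144, 441]
r2 m[X0→φ7] = [72, 315]
r2 m[X10→φ2] = [1, 2]
r2 m[X10→φ5] = [9, 5]
r3 m[φ0→X8] = [245, 343]
r3 m[φ0→X3] = [42, 32]
r3 m[φ1→X3] = [2205, 1575]
r3 m[φ1→X0] = [160, 343]
r3 m[φ2→X0] = [6, 10]
r3 m[φ2→X10] = [2205, 1225]
r3 m[φ3→X8] = [8, 6]
r3 m[φ3→X2] = [42, 40]
r3 m[φ4→X3] = [7, 5]
r3 m[φ5→X10] = [1, 2]
r3 m[φ6→X0] = [3, 5]
r3 m[φ7→X0] = [6, 7]
r3 m[X8→φ0] = [8, 6]
r3 m[X8→φ3] = [5, 7]
r3 m[X3→φ0] = [49, 40]
r3 m[X3→φ1] = [49, 20]
r3 m[X3→φ4] = [49, 32]
r3 m[X2→φ3] = [1, 1]
r3 m[X0→φ1] = [54, 315]
r3 m[X0→φ2] = [144, 245]
r3 m[X0→φ6] = [144, 441]
r3 m[X0→φ7] = [72, 315]
r3 m[X10→φ2] = [1, 2]
r3 m[X10→φ5] = [9, 5]
r4 m[φ0→X8] = [245, 343]
r4 m[φ0→X3] = [42, 32]
r4 m[φ1→X3] = [2205, 1575]
r4 m[φ1→X0] = [160, 343]
r4 m[φ2→X0] = [6, 10]
r4 m[φ2→X10] = [2205, 1225]
r4 m[φ3→X8] = [8, 6]
r4 m[φ3→X2] = [42, 40]
r4 m[φ4→X3] = [7, 5]
r4 m[φ5→X10] = [1, 2]
r4 m[φ6→X0] = [3, 5]
r4 m[φ7→X0] = [6, 7]
r4 m[X8→φ0] = [8, 6]
r4 m[X8→φ3] = [245, 343]
r4 m[X3→φ0] = [15435, 7875]
r4 m[X3→φ1] = [294, 160]
r4 m[X3→φ4] = [92610, 50400]
r4 m[X2→φ3] = [1, 1]
r4 m[X0→φ1] = [108, 350]
r4 m[X0→φ2] = [2880, 12005]
r4 m[X0→φ6] = [5760, 24010]
r4 m[X0→φ7] = [2880, 17150]
r4 m[X10→φ2] = [1, 2]
r4 m[X10→φ5] = [2205, 1225]
r5 m[φ0→X8] = [77175, 108045]
r5 m[φ0→X3] = [42, 32]
r5 m[φ1→X3] = [2450, 1750]
r5 m[φ1→X0] = [1280, 2058]
r5 m[φ2→X0] = [6, 10]
r5 m[φ2→X10] = [108045, 60025]
r5 m[φ3→X8] = [8, 6]
r5 m[φ3→X2] = [2058, 1960]
r5 m[φ4→X3] = [7, 5]
r5 m[φ5→X10] = [1, 2]
r5 m[φ6→X0] = [3, 5]
r5 m[φ7→X0] = [6, 7]
r5 m[X8→φ0] = [8, 6]
r5 m[X8→φ3] = [245, 343]
r5 m[X3→φ0] = [15435, 7875]
r5 m[X3→φ1] = [294, 160]
r5 m[X3→φ4] = [92610, 50400]
r5 m[X2→φ3] = [1, 1]
r5 m[X0→φ1] = [108, 350]
r5 m[X0→φ2] = [2880, 12005]
r5 m[X0→φ6] = [5760, 24010]
r5 m[X0→φ7] = [2880, 17150]
r5 m[X10→φ2] = [1, 2]
r5 m[X10→φ5] = [2205, 1225]
r6 m[φ0→X8] = [77175, 108045]
r6 m[φ0→X3] = [42, 32]
r6 m[φ1→X3] = [2450, 1750]
r6 m[φ1→X0] = [1280, 2058]
r6 m[φ2→X0] = [6, 10]
r6 m[φ2→X10] = [108045, 60025]
r6 m[φ3→X8] = [8, 6]
r6 m[φ3→X2] = [2058, 1960]
r6 m[φ4→X3] = [7, 5]
r6 m[φ5→X10] = [1, 2]
r6 m[φ6→X0] = [3, 5]
r6 m[φ7→X0] = [6, 7]
r6 m[X8→φ0] = [8, 6]
r6 m[X8→φ3] = [77175, 108045]
r6 m[X3→φ0] = [17150, 8750]
r6 m[X3→φ1] = [294, 160]
r6 m[X3→φ4] = [102900, 56000]
r6 m[X2→φ3] = [1, 1]
r6 m[X0→φ1] = [108, 350]
r6 m[X0→φ2] = [23040, 72030]
r6 m[X0→φ6] = [46080, 144060]
r6 m[X0→φ7] = [23040, 102900]
r6 m[X10→φ2] = [1, 2]
r6 m[X10→φ5] = [108045, 60025]
r7 m[φ0→X8] = [85750, 120050]
r7 m[φ0→X3] = [42, 32]
r7 m[φ1→X3] = [2450, 1750]
r7 m[φ1→X0] = [1280, 2058]
r7 m[φ2→X0] = [6, 10]
r7 m[φ2→X10] = [648270, 360150]
r7 m[φ3→X8] = [8, 6]
r7 m[φ3→X2] = [648270, 617400]
r7 m[φ4→X3] = [7, 5]
r7 m[φ5→X10] = [1, 2]
r7 m[φ6→X0] = [3, 5]
r7 m[φ7→X0] = [6, 7]
r7 m[X8→φ0] = [8, 6]
r7 m[X8→φ3] = [77175, 108045]
r7 m[X3→φ0] = [17150, 8750]
r7 m[X3→φ1] = [294, 160]
r7 m[X3→φ4] = [102900, 56000]
r7 m[X2→φ3] = [1, 1]
r7 m[X0→φ1] = [108, 350]
r7 m[X0→φ2] = [23040, 72030]
r7 m[X0→φ6] = [46080, 144060]
r7 m[X0→φ7] = [23040, 102900]
r7 m[X10→φ2] = [1, 2]
r7 m[X10→φ5] = [108045, 60025]
r8 m[φ0→X8] = [85750, 120050]
r8 m[φ0→X3] = [42, 32]
r8 m[φ1→X3] = [2450, 1750]
r8 m[φ1→X0] = [1280, 2058]
r8 m[φ2→X0] = [6, 10]
r8 m[φ2→X10] = [648270, 360150]
r8 m[φ3→X8] = [8, 6]
r8 m[φ3→X2] = [648270, 617400]
r8 m[φ4→X3] = [7, 5]
r8 m[φ5→X10] = [1, 2]
r8 m[φ6→X0] = [3, 5]
r8 m[φ7→X0] = [6, 7]
r8 m[X8→φ0] = [8, 6]
r8 m[X8→φ3] = [85750, 120050]
r8 m[X3→φ0] = [17150, 8750]
r8 m[X3→φ1] = [294, 160]
r8 m[X3→φ4] = [102900, 56000]
r8 m[X2→φ3] = [1, 1]
r8 m[X0→φ1] = [108, 350]
r8 m[X0→φ2] = [23040, 72030]
r8 m[X0→φ6] = [46080, 144060]
r8 m[X0→φ7] = [23040, 102900]
r8 m[X10→φ2] = [1, 2]
r8 m[X10→φ5] = [648270, 360150]
r9 m[φ0→X8] = [85750, 120050]
r9 m[φ0→X3] = [42, 32]
r9 m[φ1→X3] = [2450, 1750]
r9 m[φ1→X0] = [1280, 2058]
r9 m[φ2→X0] = [6, 10]
r9 m[φ2→X10] = [648270, 360150]
r9 m[φ3→X8] = [8, 6]
r9 m[φ3→X2] = [720300, 686000]
r9 m[φ4→X3] = [7, 5]
r9 m[φ5→X10] = [1, 2]
r9 m[φ6→X0] = [3, 5]
r9 m[φ7→X0] = [6, 7]
r9 m[X8→φ0] = [8, 6]
r9 m[X8→φ3] = [85750, 120050]
r9 m[X3→φ0] = [17150, 8750]
r9 m[X3→φ1] = [294, 160]
r9 m[X3→φ4] = [102900, 56000]
r9 m[X2→φ3] = [1, 1]
r9 m[X0→φ1] = [108, 350]
r9 m[X0→φ2] = [23040, 72030]
r9 m[X0→φ6] = [46080, 144060]
r9 m[X0→φ7] = [23040, 102900]
r9 m[X10→φ2] = [1, 2]
r9 m[X10→φ5] = [648270, 360150]
r10 m[φ0→X8] = [85750, 120050]
r10 m[φ0→X3] = [42, 32]
r10 m[φ1→X3] = [2450, 1750]
r10 m[φ1→X0] = [1280, 2058]
r10 m[φ2→X0] = [6, 10]
r10 m[φ2→X10] = [648270, 360150]
r10 m[φ3→X8] = [8, 6]
r10 m[φ3→X2] = [720300, 686000]
r10 m[φ4→X3] = [7, 5]
r10 m[φ5→X10] = [1, 2]
r10 m[φ6→X0] = [3, 5]
r10 m[φ7→X0] = [6, 7]
r10 m[X8→φ0] = [8, 6]
r10 m[X8→φ3] = [85750, 120050]
r10 m[X3→φ0] = [17150, 8750]
r10 m[X3→φ1] = [294, 160]
r10 m[X3→φ4] = [102900, 56000]
r10 m[X2→φ3] = [1, 1]
r10 m[X0→φ1] = [108, 350]
r10 m[X0→φ2] = [23040, 72030]
r10 m[X0→φ6] = [46080, 144060]
r10 m[X0→φ7] = [23040, 102900]
r10 m[X10→φ2] = [1, 2]
r10 m[X10→φ5] = [648270, 360150]
fixed point reached at round 10
b[X2] = ⊗ incoming = [720300, 686000]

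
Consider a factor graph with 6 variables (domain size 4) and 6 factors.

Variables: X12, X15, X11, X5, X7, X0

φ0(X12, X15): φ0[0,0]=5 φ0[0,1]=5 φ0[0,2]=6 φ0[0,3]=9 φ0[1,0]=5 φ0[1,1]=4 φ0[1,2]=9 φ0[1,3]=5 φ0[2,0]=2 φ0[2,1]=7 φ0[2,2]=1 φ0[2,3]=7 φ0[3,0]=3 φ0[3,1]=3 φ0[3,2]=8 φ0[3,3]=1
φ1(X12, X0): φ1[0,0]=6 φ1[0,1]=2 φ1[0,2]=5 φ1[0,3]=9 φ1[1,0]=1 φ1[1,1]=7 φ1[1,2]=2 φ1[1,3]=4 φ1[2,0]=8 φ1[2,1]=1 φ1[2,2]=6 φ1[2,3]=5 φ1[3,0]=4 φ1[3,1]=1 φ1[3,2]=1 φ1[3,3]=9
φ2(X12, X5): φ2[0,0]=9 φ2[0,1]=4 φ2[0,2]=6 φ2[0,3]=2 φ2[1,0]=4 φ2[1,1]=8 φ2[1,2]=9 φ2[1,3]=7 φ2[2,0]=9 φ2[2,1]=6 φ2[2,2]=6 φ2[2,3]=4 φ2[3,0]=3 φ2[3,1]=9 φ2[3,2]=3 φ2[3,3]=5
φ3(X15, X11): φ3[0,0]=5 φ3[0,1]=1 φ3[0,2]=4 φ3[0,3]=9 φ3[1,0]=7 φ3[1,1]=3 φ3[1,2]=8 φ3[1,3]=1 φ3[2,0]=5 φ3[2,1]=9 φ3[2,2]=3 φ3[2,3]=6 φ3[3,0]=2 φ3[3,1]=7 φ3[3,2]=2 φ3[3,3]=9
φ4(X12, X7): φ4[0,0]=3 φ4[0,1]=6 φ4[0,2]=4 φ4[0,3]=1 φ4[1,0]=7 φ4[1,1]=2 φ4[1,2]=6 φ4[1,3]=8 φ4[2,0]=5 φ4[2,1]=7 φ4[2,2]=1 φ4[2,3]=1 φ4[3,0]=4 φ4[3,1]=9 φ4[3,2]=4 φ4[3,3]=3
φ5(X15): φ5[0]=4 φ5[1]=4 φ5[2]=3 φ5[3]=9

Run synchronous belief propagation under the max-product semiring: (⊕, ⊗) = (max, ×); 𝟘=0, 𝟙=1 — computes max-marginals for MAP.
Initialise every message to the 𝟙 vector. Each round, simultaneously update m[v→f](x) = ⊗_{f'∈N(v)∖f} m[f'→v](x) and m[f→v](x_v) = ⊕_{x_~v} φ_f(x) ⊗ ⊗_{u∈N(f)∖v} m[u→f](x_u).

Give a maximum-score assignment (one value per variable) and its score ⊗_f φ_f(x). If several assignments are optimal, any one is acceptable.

init: all messages = 𝟙 over 4 values
r1 m[φ0→X12] = [9, 9, 7, 8]
r1 m[φ0→X15] = [5, 7, 9, 9]
r1 m[φ1→X12] = [9, 7, 8, 9]
r1 m[φ1→X0] = [8, 7, 6, 9]
r1 m[φ2→X12] = [9, 9, 9, 9]
r1 m[φ2→X5] = [9, 9, 9, 7]
r1 m[φ3→X15] = [9, 8, 9, 9]
r1 m[φ3→X11] = [7, 9, 8, 9]
r1 m[φ4→X12] = [6, 8, 7, 9]
r1 m[φ4→X7] = [7, 9, 6, 8]
r1 m[φ5→X15] = [4, 4, 3, 9]
r1 m[X12→φ0] = [1, 1, 1, 1]
r1 m[X12→φ1] = [1, 1, 1, 1]
r1 m[X12→φ2] = [1, 1, 1, 1]
r1 m[X12→φ4] = [1, 1, 1, 1]
r1 m[X15→φ0] = [1, 1, 1, 1]
r1 m[X15→φ3] = [1, 1, 1, 1]
r1 m[X15→φ5] = [1, 1, 1, 1]
r1 m[X11→φ3] = [1, 1, 1, 1]
r1 m[X5→φ2] = [1, 1, 1, 1]
r1 m[X7→φ4] = [1, 1, 1, 1]
r1 m[X0→φ1] = [1, 1, 1, 1]
r2 m[φ0→X12] = [9, 9, 7, 8]
r2 m[φ0→X15] = [5, 7, 9, 9]
r2 m[φ1→X12] = [9, 7, 8, 9]
r2 m[φ1→X0] = [8, 7, 6, 9]
r2 m[φ2→X12] = [9, 9, 9, 9]
r2 m[φ2→X5] = [9, 9, 9, 7]
r2 m[φ3→X15] = [9, 8, 9, 9]
r2 m[φ3→X11] = [7, 9, 8, 9]
r2 m[φ4→X12] = [6, 8, 7, 9]
r2 m[φ4→X7] = [7, 9, 6, 8]
r2 m[φ5→X15] = [4, 4, 3, 9]
r2 m[X12→φ0] = [486, 504, 504, 729]
r2 m[X12→φ1] = [486, 648, 441, 648]
r2 m[X12→φ2] = [486, 504, 392, 648]
r2 m[X12→φ4] = [729, 567, 504, 648]
r2 m[X15→φ0] = [36, 32, 27, 81]
r2 m[X15→φ3] = [20, 28, 27, 81]
r2 m[X15→φ5] = [45, 56, 81, 81]
r2 m[X11→φ3] = [1, 1, 1, 1]
r2 m[X5→φ2] = [1, 1, 1, 1]
r2 m[X7→φ4] = [1, 1, 1, 1]
r2 m[X0→φ1] = [1, 1, 1, 1]
r3 m[φ0→X12] = [729, 405, 567, 216]
r3 m[φ0→X15] = [2520, 3528, 5832, 4374]
r3 m[φ1→X12] = [9, 7, 8, 9]
r3 m[φ1→X0] = [3528, 4536, 2646, 5832]
r3 m[φ2→X12] = [9, 9, 9, 9]
r3 m[φ2→X5] = [4374, 5832, 4536, 3528]
r3 m[φ3→X15] = [9, 8, 9, 9]
r3 m[φ3→X11] = [196, 567, 224, 729]
r3 m[φ4→X12] = [6, 8, 7, 9]
r3 m[φ4→X7] = [3969, 5832, 3402, 4536]
r3 m[φ5→X15] = [4, 4, 3, 9]
r3 m[X12→φ0] = [486, 504, 504, 729]
r3 m[X12→φ1] = [486, 648, 441, 648]
r3 m[X12→φ2] = [486, 504, 392, 648]
r3 m[X12→φ4] = [729, 567, 504, 648]
r3 m[X15→φ0] = [36, 32, 27, 81]
r3 m[X15→φ3] = [20, 28, 27, 81]
r3 m[X15→φ5] = [45, 56, 81, 81]
r3 m[X11→φ3] = [1, 1, 1, 1]
r3 m[X5→φ2] = [1, 1, 1, 1]
r3 m[X7→φ4] = [1, 1, 1, 1]
r3 m[X0→φ1] = [1, 1, 1, 1]
r4 m[φ0→X12] = [729, 405, 567, 216]
r4 m[φ0→X15] = [2520, 3528, 5832, 4374]
r4 m[φ1→X12] = [9, 7, 8, 9]
r4 m[φ1→X0] = [3528, 4536, 2646, 5832]
r4 m[φ2→X12] = [9, 9, 9, 9]
r4 m[φ2→X5] = [4374, 5832, 4536, 3528]
r4 m[φ3→X15] = [9, 8, 9, 9]
r4 m[φ3→X11] = [196, 567, 224, 729]
r4 m[φ4→X12] = [6, 8, 7, 9]
r4 m[φ4→X7] = [3969, 5832, 3402, 4536]
r4 m[φ5→X15] = [4, 4, 3, 9]
r4 m[X12→φ0] = [486, 504, 504, 729]
r4 m[X12→φ1] = [39366, 29160, 35721, 17496]
r4 m[X12→φ2] = [39366, 22680, 31752, 17496]
r4 m[X12→φ4] = [59049, 25515, 40824, 17496]
r4 m[X15→φ0] = [36, 32, 27, 81]
r4 m[X15→φ3] = [10080, 14112, 17496, 39366]
r4 m[X15→φ5] = [22680, 28224, 52488, 39366]
r4 m[X11→φ3] = [1, 1, 1, 1]
r4 m[X5→φ2] = [1, 1, 1, 1]
r4 m[X7→φ4] = [1, 1, 1, 1]
r4 m[X0→φ1] = [1, 1, 1, 1]
r5 m[φ0→X12] = [729, 405, 567, 216]
r5 m[φ0→X15] = [2520, 3528, 5832, 4374]
r5 m[φ1→X12] = [9, 7, 8, 9]
r5 m[φ1→X0] = [285768, 204120, 214326, 354294]
r5 m[φ2→X12] = [9, 9, 9, 9]
r5 m[φ2→X5] = [354294, 190512, 236196, 158760]
r5 m[φ3→X15] = [9, 8, 9, 9]
r5 m[φ3→X11] = [98784, 275562, 112896, 354294]
r5 m[φ4→X12] = [6, 8, 7, 9]
r5 m[φ4→X7] = [204120, 354294, 236196, 204120]
r5 m[φ5→X15] = [4, 4, 3, 9]
r5 m[X12→φ0] = [486, 504, 504, 729]
r5 m[X12→φ1] = [39366, 29160, 35721, 17496]
r5 m[X12→φ2] = [39366, 22680, 31752, 17496]
r5 m[X12→φ4] = [59049, 25515, 40824, 17496]
r5 m[X15→φ0] = [36, 32, 27, 81]
r5 m[X15→φ3] = [10080, 14112, 17496, 39366]
r5 m[X15→φ5] = [22680, 28224, 52488, 39366]
r5 m[X11→φ3] = [1, 1, 1, 1]
r5 m[X5→φ2] = [1, 1, 1, 1]
r5 m[X7→φ4] = [1, 1, 1, 1]
r5 m[X0→φ1] = [1, 1, 1, 1]
r6 m[φ0→X12] = [729, 405, 567, 216]
r6 m[φ0→X15] = [2520, 3528, 5832, 4374]
r6 m[φ1→X12] = [9, 7, 8, 9]
r6 m[φ1→X0] = [285768, 204120, 214326, 354294]
r6 m[φ2→X12] = [9, 9, 9, 9]
r6 m[φ2→X5] = [354294, 190512, 236196, 158760]
r6 m[φ3→X15] = [9, 8, 9, 9]
r6 m[φ3→X11] = [98784, 275562, 112896, 354294]
r6 m[φ4→X12] = [6, 8, 7, 9]
r6 m[φ4→X7] = [204120, 354294, 236196, 204120]
r6 m[φ5→X15] = [4, 4, 3, 9]
r6 m[X12→φ0] = [486, 504, 504, 729]
r6 m[X12→φ1] = [39366, 29160, 35721, 17496]
r6 m[X12→φ2] = [39366, 22680, 31752, 17496]
r6 m[X12→φ4] = [59049, 25515, 40824, 17496]
r6 m[X15→φ0] = [36, 32, 27, 81]
r6 m[X15→φ3] = [10080, 14112, 17496, 39366]
r6 m[X15→φ5] = [22680, 28224, 52488, 39366]
r6 m[X11→φ3] = [1, 1, 1, 1]
r6 m[X5→φ2] = [1, 1, 1, 1]
r6 m[X7→φ4] = [1, 1, 1, 1]
r6 m[X0→φ1] = [1, 1, 1, 1]
fixed point reached at round 6
traceback from X12: (X12=0, X15=3, X11=3, X5=0, X7=1, X0=3), score=354294

assignment: (X12=0, X15=3, X11=3, X5=0, X7=1, X0=3); score = 354294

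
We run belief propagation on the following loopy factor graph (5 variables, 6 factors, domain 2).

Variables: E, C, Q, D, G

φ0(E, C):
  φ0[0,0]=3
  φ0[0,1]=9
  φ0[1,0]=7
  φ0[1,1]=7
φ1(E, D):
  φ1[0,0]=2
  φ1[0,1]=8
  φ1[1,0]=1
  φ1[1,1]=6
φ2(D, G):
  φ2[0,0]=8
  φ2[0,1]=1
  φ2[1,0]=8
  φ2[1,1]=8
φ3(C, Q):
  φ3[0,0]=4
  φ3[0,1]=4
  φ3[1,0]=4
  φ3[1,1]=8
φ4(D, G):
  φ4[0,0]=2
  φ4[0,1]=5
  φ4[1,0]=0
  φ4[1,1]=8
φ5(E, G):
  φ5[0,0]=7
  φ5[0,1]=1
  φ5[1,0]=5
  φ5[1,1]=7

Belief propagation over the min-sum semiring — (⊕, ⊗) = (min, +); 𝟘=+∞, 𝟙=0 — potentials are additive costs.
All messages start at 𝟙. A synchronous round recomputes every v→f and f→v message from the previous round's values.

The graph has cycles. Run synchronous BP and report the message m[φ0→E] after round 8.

message @ round 8 = [7, 11]

init: all messages = 𝟙 over 2 values
r1 m[φ0→E] = [3, 7]
r1 m[φ0→C] = [3, 7]
r1 m[φ1→E] = [2, 1]
r1 m[φ1→D] = [1, 6]
r1 m[φ2→D] = [1, 8]
r1 m[φ2→G] = [8, 1]
r1 m[φ3→C] = [4, 4]
r1 m[φ3→Q] = [4, 4]
r1 m[φ4→D] = [2, 0]
r1 m[φ4→G] = [0, 5]
r1 m[φ5→E] = [1, 5]
r1 m[φ5→G] = [5, 1]
r1 m[E→φ0] = [0, 0]
r1 m[E→φ1] = [0, 0]
r1 m[E→φ5] = [0, 0]
r1 m[C→φ0] = [0, 0]
r1 m[C→φ3] = [0, 0]
r1 m[Q→φ3] = [0, 0]
r1 m[D→φ1] = [0, 0]
r1 m[D→φ2] = [0, 0]
r1 m[D→φ4] = [0, 0]
r1 m[G→φ2] = [0, 0]
r1 m[G→φ4] = [0, 0]
r1 m[G→φ5] = [0, 0]
r2 m[φ0→E] = [3, 7]
r2 m[φ0→C] = [3, 7]
r2 m[φ1→E] = [2, 1]
r2 m[φ1→D] = [1, 6]
r2 m[φ2→D] = [1, 8]
r2 m[φ2→G] = [8, 1]
r2 m[φ3→C] = [4, 4]
r2 m[φ3→Q] = [4, 4]
r2 m[φ4→D] = [2, 0]
r2 m[φ4→G] = [0, 5]
r2 m[φ5→E] = [1, 5]
r2 m[φ5→G] = [5, 1]
r2 m[E→φ0] = [3, 6]
r2 m[E→φ1] = [4, 12]
r2 m[E→φ5] = [5, 8]
r2 m[C→φ0] = [4, 4]
r2 m[C→φ3] = [3, 7]
r2 m[Q→φ3] = [0, 0]
r2 m[D→φ1] = [3, 8]
r2 m[D→φ2] = [3, 6]
r2 m[D→φ4] = [2, 14]
r2 m[G→φ2] = [5, 6]
r2 m[G→φ4] = [13, 2]
r2 m[G→φ5] = [8, 6]
r3 m[φ0→E] = [7, 11]
r3 m[φ0→C] = [6, 12]
r3 m[φ1→E] = [5, 4]
r3 m[φ1→D] = [6, 12]
r3 m[φ2→D] = [7, 13]
r3 m[φ2→G] = [11, 4]
r3 m[φ3→C] = [4, 4]
r3 m[φ3→Q] = [7, 7]
r3 m[φ4→D] = [7, 10]
r3 m[φ4→G] = [4, 7]
r3 m[φ5→E] = [7, 13]
r3 m[φ5→G] = [12, 6]
r3 m[E→φ0] = [3, 6]
r3 m[E→φ1] = [4, 12]
r3 m[E→φ5] = [5, 8]
r3 m[C→φ0] = [4, 4]
r3 m[C→φ3] = [3, 7]
r3 m[Q→φ3] = [0, 0]
r3 m[D→φ1] = [3, 8]
r3 m[D→φ2] = [3, 6]
r3 m[D→φ4] = [2, 14]
r3 m[G→φ2] = [5, 6]
r3 m[G→φ4] = [13, 2]
r3 m[G→φ5] = [8, 6]
r4 m[φ0→E] = [7, 11]
r4 m[φ0→C] = [6, 12]
r4 m[φ1→E] = [5, 4]
r4 m[φ1→D] = [6, 12]
r4 m[φ2→D] = [7, 13]
r4 m[φ2→G] = [11, 4]
r4 m[φ3→C] = [4, 4]
r4 m[φ3→Q] = [7, 7]
r4 m[φ4→D] = [7, 10]
r4 m[φ4→G] = [4, 7]
r4 m[φ5→E] = [7, 13]
r4 m[φ5→G] = [12, 6]
r4 m[E→φ0] = [12, 17]
r4 m[E→φ1] = [14, 24]
r4 m[E→φ5] = [12, 15]
r4 m[C→φ0] = [4, 4]
r4 m[C→φ3] = [6, 12]
r4 m[Q→φ3] = [0, 0]
r4 m[D→φ1] = [14, 23]
r4 m[D→φ2] = [13, 22]
r4 m[D→φ4] = [13, 25]
r4 m[G→φ2] = [16, 13]
r4 m[G→φ4] = [23, 10]
r4 m[G→φ5] = [15, 11]
r5 m[φ0→E] = [7, 11]
r5 m[φ0→C] = [15, 21]
r5 m[φ1→E] = [16, 15]
r5 m[φ1→D] = [16, 22]
r5 m[φ2→D] = [14, 21]
r5 m[φ2→G] = [21, 14]
r5 m[φ3→C] = [4, 4]
r5 m[φ3→Q] = [10, 10]
r5 m[φ4→D] = [15, 18]
r5 m[φ4→G] = [15, 18]
r5 m[φ5→E] = [12, 18]
r5 m[φ5→G] = [19, 13]
r5 m[E→φ0] = [12, 17]
r5 m[E→φ1] = [14, 24]
r5 m[E→φ5] = [12, 15]
r5 m[C→φ0] = [4, 4]
r5 m[C→φ3] = [6, 12]
r5 m[Q→φ3] = [0, 0]
r5 m[D→φ1] = [14, 23]
r5 m[D→φ2] = [13, 22]
r5 m[D→φ4] = [13, 25]
r5 m[G→φ2] = [16, 13]
r5 m[G→φ4] = [23, 10]
r5 m[G→φ5] = [15, 11]
r6 m[φ0→E] = [7, 11]
r6 m[φ0→C] = [15, 21]
r6 m[φ1→E] = [16, 15]
r6 m[φ1→D] = [16, 22]
r6 m[φ2→D] = [14, 21]
r6 m[φ2→G] = [21, 14]
r6 m[φ3→C] = [4, 4]
r6 m[φ3→Q] = [10, 10]
r6 m[φ4→D] = [15, 18]
r6 m[φ4→G] = [15, 18]
r6 m[φ5→E] = [12, 18]
r6 m[φ5→G] = [19, 13]
r6 m[E→φ0] = [28, 33]
r6 m[E→φ1] = [19, 29]
r6 m[E→φ5] = [23, 26]
r6 m[C→φ0] = [4, 4]
r6 m[C→φ3] = [15, 21]
r6 m[Q→φ3] = [0, 0]
r6 m[D→φ1] = [29, 39]
r6 m[D→φ2] = [31, 40]
r6 m[D→φ4] = [30, 43]
r6 m[G→φ2] = [34, 31]
r6 m[G→φ4] = [40, 27]
r6 m[G→φ5] = [36, 32]
r7 m[φ0→E] = [7, 11]
r7 m[φ0→C] = [31, 37]
r7 m[φ1→E] = [31, 30]
r7 m[φ1→D] = [21, 27]
r7 m[φ2→D] = [32, 39]
r7 m[φ2→G] = [39, 32]
r7 m[φ3→C] = [4, 4]
r7 m[φ3→Q] = [19, 19]
r7 m[φ4→D] = [32, 35]
r7 m[φ4→G] = [32, 35]
r7 m[φ5→E] = [33, 39]
r7 m[φ5→G] = [30, 24]
r7 m[E→φ0] = [28, 33]
r7 m[E→φ1] = [19, 29]
r7 m[E→φ5] = [23, 26]
r7 m[C→φ0] = [4, 4]
r7 m[C→φ3] = [15, 21]
r7 m[Q→φ3] = [0, 0]
r7 m[D→φ1] = [29, 39]
r7 m[D→φ2] = [31, 40]
r7 m[D→φ4] = [30, 43]
r7 m[G→φ2] = [34, 31]
r7 m[G→φ4] = [40, 27]
r7 m[G→φ5] = [36, 32]
r8 m[φ0→E] = [7, 11]
r8 m[φ0→C] = [31, 37]
r8 m[φ1→E] = [31, 30]
r8 m[φ1→D] = [21, 27]
r8 m[φ2→D] = [32, 39]
r8 m[φ2→G] = [39, 32]
r8 m[φ3→C] = [4, 4]
r8 m[φ3→Q] = [19, 19]
r8 m[φ4→D] = [32, 35]
r8 m[φ4→G] = [32, 35]
r8 m[φ5→E] = [33, 39]
r8 m[φ5→G] = [30, 24]
r8 m[E→φ0] = [64, 69]
r8 m[E→φ1] = [40, 50]
r8 m[E→φ5] = [38, 41]
r8 m[C→φ0] = [4, 4]
r8 m[C→φ3] = [31, 37]
r8 m[Q→φ3] = [0, 0]
r8 m[D→φ1] = [64, 74]
r8 m[D→φ2] = [53, 62]
r8 m[D→φ4] = [53, 66]
r8 m[G→φ2] = [62, 59]
r8 m[G→φ4] = [69, 56]
r8 m[G→φ5] = [71, 67]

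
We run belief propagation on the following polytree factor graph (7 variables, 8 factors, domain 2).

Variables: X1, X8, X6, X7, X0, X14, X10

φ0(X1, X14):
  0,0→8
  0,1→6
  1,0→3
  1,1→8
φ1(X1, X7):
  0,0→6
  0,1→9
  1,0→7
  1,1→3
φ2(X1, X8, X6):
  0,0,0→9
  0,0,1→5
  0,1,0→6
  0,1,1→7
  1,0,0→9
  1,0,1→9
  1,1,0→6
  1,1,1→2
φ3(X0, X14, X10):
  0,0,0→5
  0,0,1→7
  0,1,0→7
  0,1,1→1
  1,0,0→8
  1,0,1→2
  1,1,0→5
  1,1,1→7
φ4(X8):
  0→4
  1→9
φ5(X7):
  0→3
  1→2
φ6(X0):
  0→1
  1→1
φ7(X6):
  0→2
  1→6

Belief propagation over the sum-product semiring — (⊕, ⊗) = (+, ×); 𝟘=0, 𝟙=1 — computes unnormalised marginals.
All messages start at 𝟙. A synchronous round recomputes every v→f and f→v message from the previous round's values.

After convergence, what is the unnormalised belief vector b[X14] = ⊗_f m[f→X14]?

init: all messages = 𝟙 over 2 values
r1 m[φ0→X1] = [14, 11]
r1 m[φ0→X14] = [11, 14]
r1 m[φ1→X1] = [15, 10]
r1 m[φ1→X7] = [13, 12]
r1 m[φ2→X1] = [27, 26]
r1 m[φ2→X8] = [32, 21]
r1 m[φ2→X6] = [30, 23]
r1 m[φ3→X0] = [20, 22]
r1 m[φ3→X14] = [22, 20]
r1 m[φ3→X10] = [25, 17]
r1 m[φ4→X8] = [4, 9]
r1 m[φ5→X7] = [3, 2]
r1 m[φ6→X0] = [1, 1]
r1 m[φ7→X6] = [2, 6]
r1 m[X1→φ0] = [1, 1]
r1 m[X1→φ1] = [1, 1]
r1 m[X1→φ2] = [1, 1]
r1 m[X8→φ2] = [1, 1]
r1 m[X8→φ4] = [1, 1]
r1 m[X6→φ2] = [1, 1]
r1 m[X6→φ7] = [1, 1]
r1 m[X7→φ1] = [1, 1]
r1 m[X7→φ5] = [1, 1]
r1 m[X0→φ3] = [1, 1]
r1 m[X0→φ6] = [1, 1]
r1 m[X14→φ0] = [1, 1]
r1 m[X14→φ3] = [1, 1]
r1 m[X10→φ3] = [1, 1]
r2 m[φ0→X1] = [14, 11]
r2 m[φ0→X14] = [11, 14]
r2 m[φ1→X1] = [15, 10]
r2 m[φ1→X7] = [13, 12]
r2 m[φ2→X1] = [27, 26]
r2 m[φ2→X8] = [32, 21]
r2 m[φ2→X6] = [30, 23]
r2 m[φ3→X0] = [20, 22]
r2 m[φ3→X14] = [22, 20]
r2 m[φ3→X10] = [25, 17]
r2 m[φ4→X8] = [4, 9]
r2 m[φ5→X7] = [3, 2]
r2 m[φ6→X0] = [1, 1]
r2 m[φ7→X6] = [2, 6]
r2 m[X1→φ0] = [405, 260]
r2 m[X1→φ1] = [378, 286]
r2 m[X1→φ2] = [210, 110]
r2 m[X8→φ2] = [4, 9]
r2 m[X8→φ4] = [32, 21]
r2 m[X6→φ2] = [2, 6]
r2 m[X6→φ7] = [30, 23]
r2 m[X7→φ1] = [3, 2]
r2 m[X7→φ5] = [13, 12]
r2 m[X0→φ3] = [1, 1]
r2 m[X0→φ6] = [20, 22]
r2 m[X14→φ0] = [22, 20]
r2 m[X14→φ3] = [11, 14]
r2 m[X10→φ3] = [1, 1]
r3 m[φ0→X1] = [296, 226]
r3 m[φ0→X14] = [4020, 4510]
r3 m[φ1→X1] = [36, 27]
r3 m[φ1→X7] = [4270, 4260]
r3 m[φ2→X1] = [678, 504]
r3 m[φ2→X8] = [18000, 13980]
r3 m[φ2→X6] = [28800, 23370]
r3 m[φ3→X0] = [244, 278]
r3 m[φ3→X14] = [22, 20]
r3 m[φ3→X10] = [311, 211]
r3 m[φ4→X8] = [4, 9]
r3 m[φ5→X7] = [3, 2]
r3 m[φ6→X0] = [1, 1]
r3 m[φ7→X6] = [2, 6]
r3 m[X1→φ0] = [405, 260]
r3 m[X1→φ1] = [378, 286]
r3 m[X1→φ2] = [210, 110]
r3 m[X8→φ2] = [4, 9]
r3 m[X8→φ4] = [32, 21]
r3 m[X6→φ2] = [2, 6]
r3 m[X6→φ7] = [30, 23]
r3 m[X7→φ1] = [3, 2]
r3 m[X7→φ5] = [13, 12]
r3 m[X0→φ3] = [1, 1]
r3 m[X0→φ6] = [20, 22]
r3 m[X14→φ0] = [22, 20]
r3 m[X14→φ3] = [11, 14]
r3 m[X10→φ3] = [1, 1]
r4 m[φ0→X1] = [296, 226]
r4 m[φ0→X14] = [4020, 4510]
r4 m[φ1→X1] = [36, 27]
r4 m[φ1→X7] = [4270, 4260]
r4 m[φ2→X1] = [678, 504]
r4 m[φ2→X8] = [18000, 13980]
r4 m[φ2→X6] = [28800, 23370]
r4 m[φ3→X0] = [244, 278]
r4 m[φ3→X14] = [22, 20]
r4 m[φ3→X10] = [311, 211]
r4 m[φ4→X8] = [4, 9]
r4 m[φ5→X7] = [3, 2]
r4 m[φ6→X0] = [1, 1]
r4 m[φ7→X6] = [2, 6]
r4 m[X1→φ0] = [24408, 13608]
r4 m[X1→φ1] = [200688, 113904]
r4 m[X1→φ2] = [10656, 6102]
r4 m[X8→φ2] = [4, 9]
r4 m[X8→φ4] = [18000, 13980]
r4 m[X6→φ2] = [2, 6]
r4 m[X6→φ7] = [28800, 23370]
r4 m[X7→φ1] = [3, 2]
r4 m[X7→φ5] = [4270, 4260]
r4 m[X0→φ3] = [1, 1]
r4 m[X0→φ6] = [244, 278]
r4 m[X14→φ0] = [22, 20]
r4 m[X14→φ3] = [4020, 4510]
r4 m[X10→φ3] = [1, 1]
r5 m[φ0→X1] = [296, 226]
r5 m[φ0→X14] = [236088, 255312]
r5 m[φ1→X1] = [36, 27]
r5 m[φ1→X7] = [2001456, 2147904]
r5 m[φ2→X1] = [678, 504]
r5 m[φ2→X8] = [950832, 721872]
r5 m[φ2→X6] = [1508220, 1213956]
r5 m[φ3→X0] = [84320, 94320]
r5 m[φ3→X14] = [22, 20]
r5 m[φ3→X10] = [106380, 72260]
r5 m[φ4→X8] = [4, 9]
r5 m[φ5→X7] = [3, 2]
r5 m[φ6→X0] = [1, 1]
r5 m[φ7→X6] = [2, 6]
r5 m[X1→φ0] = [24408, 13608]
r5 m[X1→φ1] = [200688, 113904]
r5 m[X1→φ2] = [10656, 6102]
r5 m[X8→φ2] = [4, 9]
r5 m[X8→φ4] = [18000, 13980]
r5 m[X6→φ2] = [2, 6]
r5 m[X6→φ7] = [28800, 23370]
r5 m[X7→φ1] = [3, 2]
r5 m[X7→φ5] = [4270, 4260]
r5 m[X0→φ3] = [1, 1]
r5 m[X0→φ6] = [244, 278]
r5 m[X14→φ0] = [22, 20]
r5 m[X14→φ3] = [4020, 4510]
r5 m[X10→φ3] = [1, 1]
r6 m[φ0→X1] = [296, 226]
r6 m[φ0→X14] = [236088, 255312]
r6 m[φ1→X1] = [36, 27]
r6 m[φ1→X7] = [2001456, 2147904]
r6 m[φ2→X1] = [678, 504]
r6 m[φ2→X8] = [950832, 721872]
r6 m[φ2→X6] = [1508220, 1213956]
r6 m[φ3→X0] = [84320, 94320]
r6 m[φ3→X14] = [22, 20]
r6 m[φ3→X10] = [106380, 72260]
r6 m[φ4→X8] = [4, 9]
r6 m[φ5→X7] = [3, 2]
r6 m[φ6→X0] = [1, 1]
r6 m[φ7→X6] = [2, 6]
r6 m[X1→φ0] = [24408, 13608]
r6 m[X1→φ1] = [200688, 113904]
r6 m[X1→φ2] = [10656, 6102]
r6 m[X8→φ2] = [4, 9]
r6 m[X8→φ4] = [950832, 721872]
r6 m[X6→φ2] = [2, 6]
r6 m[X6→φ7] = [1508220, 1213956]
r6 m[X7→φ1] = [3, 2]
r6 m[X7→φ5] = [2001456, 2147904]
r6 m[X0→φ3] = [1, 1]
r6 m[X0→φ6] = [84320, 94320]
r6 m[X14→φ0] = [22, 20]
r6 m[X14→φ3] = [236088, 255312]
r6 m[X10→φ3] = [1, 1]
r7 m[φ0→X1] = [296, 226]
r7 m[φ0→X14] = [236088, 255312]
r7 m[φ1→X1] = [36, 27]
r7 m[φ1→X7] = [2001456, 2147904]
r7 m[φ2→X1] = [678, 504]
r7 m[φ2→X8] = [950832, 721872]
r7 m[φ2→X6] = [1508220, 1213956]
r7 m[φ3→X0] = [4875552, 5424624]
r7 m[φ3→X14] = [22, 20]
r7 m[φ3→X10] = [6132888, 4167288]
r7 m[φ4→X8] = [4, 9]
r7 m[φ5→X7] = [3, 2]
r7 m[φ6→X0] = [1, 1]
r7 m[φ7→X6] = [2, 6]
r7 m[X1→φ0] = [24408, 13608]
r7 m[X1→φ1] = [200688, 113904]
r7 m[X1→φ2] = [10656, 6102]
r7 m[X8→φ2] = [4, 9]
r7 m[X8→φ4] = [950832, 721872]
r7 m[X6→φ2] = [2, 6]
r7 m[X6→φ7] = [1508220, 1213956]
r7 m[X7→φ1] = [3, 2]
r7 m[X7→φ5] = [2001456, 2147904]
r7 m[X0→φ3] = [1, 1]
r7 m[X0→φ6] = [84320, 94320]
r7 m[X14→φ0] = [22, 20]
r7 m[X14→φ3] = [236088, 255312]
r7 m[X10→φ3] = [1, 1]
r8 m[φ0→X1] = [296, 226]
r8 m[φ0→X14] = [236088, 255312]
r8 m[φ1→X1] = [36, 27]
r8 m[φ1→X7] = [2001456, 2147904]
r8 m[φ2→X1] = [678, 504]
r8 m[φ2→X8] = [950832, 721872]
r8 m[φ2→X6] = [1508220, 1213956]
r8 m[φ3→X0] = [4875552, 5424624]
r8 m[φ3→X14] = [22, 20]
r8 m[φ3→X10] = [6132888, 4167288]
r8 m[φ4→X8] = [4, 9]
r8 m[φ5→X7] = [3, 2]
r8 m[φ6→X0] = [1, 1]
r8 m[φ7→X6] = [2, 6]
r8 m[X1→φ0] = [24408, 13608]
r8 m[X1→φ1] = [200688, 113904]
r8 m[X1→φ2] = [10656, 6102]
r8 m[X8→φ2] = [4, 9]
r8 m[X8→φ4] = [950832, 721872]
r8 m[X6→φ2] = [2, 6]
r8 m[X6→φ7] = [1508220, 1213956]
r8 m[X7→φ1] = [3, 2]
r8 m[X7→φ5] = [2001456, 2147904]
r8 m[X0→φ3] = [1, 1]
r8 m[X0→φ6] = [4875552, 5424624]
r8 m[X14→φ0] = [22, 20]
r8 m[X14→φ3] = [236088, 255312]
r8 m[X10→φ3] = [1, 1]
r9 m[φ0→X1] = [296, 226]
r9 m[φ0→X14] = [236088, 255312]
r9 m[φ1→X1] = [36, 27]
r9 m[φ1→X7] = [2001456, 2147904]
r9 m[φ2→X1] = [678, 504]
r9 m[φ2→X8] = [950832, 721872]
r9 m[φ2→X6] = [1508220, 1213956]
r9 m[φ3→X0] = [4875552, 5424624]
r9 m[φ3→X14] = [22, 20]
r9 m[φ3→X10] = [6132888, 4167288]
r9 m[φ4→X8] = [4, 9]
r9 m[φ5→X7] = [3, 2]
r9 m[φ6→X0] = [1, 1]
r9 m[φ7→X6] = [2, 6]
r9 m[X1→φ0] = [24408, 13608]
r9 m[X1→φ1] = [200688, 113904]
r9 m[X1→φ2] = [10656, 6102]
r9 m[X8→φ2] = [4, 9]
r9 m[X8→φ4] = [950832, 721872]
r9 m[X6→φ2] = [2, 6]
r9 m[X6→φ7] = [1508220, 1213956]
r9 m[X7→φ1] = [3, 2]
r9 m[X7→φ5] = [2001456, 2147904]
r9 m[X0→φ3] = [1, 1]
r9 m[X0→φ6] = [4875552, 5424624]
r9 m[X14→φ0] = [22, 20]
r9 m[X14→φ3] = [236088, 255312]
r9 m[X10→φ3] = [1, 1]
fixed point reached at round 9
b[X14] = ⊗ incoming = [5193936, 5106240]

b[X14] = [5193936, 5106240]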